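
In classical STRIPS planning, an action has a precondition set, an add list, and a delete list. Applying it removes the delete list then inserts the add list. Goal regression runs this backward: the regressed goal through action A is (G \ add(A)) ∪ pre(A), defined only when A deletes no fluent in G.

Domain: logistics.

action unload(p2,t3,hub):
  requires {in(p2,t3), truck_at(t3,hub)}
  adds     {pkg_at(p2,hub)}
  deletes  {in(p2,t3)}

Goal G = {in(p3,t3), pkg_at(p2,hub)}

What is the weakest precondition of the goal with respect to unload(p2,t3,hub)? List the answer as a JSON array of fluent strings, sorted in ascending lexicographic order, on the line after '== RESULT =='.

Regress:
  G ∩ del = {}  (empty — regression defined)
  G \ add = {in(p3,t3), pkg_at(p2,hub)} \ {pkg_at(p2,hub)} = {in(p3,t3)}
  ∪ pre   = {in(p3,t3)} ∪ {in(p2,t3), truck_at(t3,hub)}
          = {in(p2,t3), in(p3,t3), truck_at(t3,hub)}

== RESULT ==
["in(p2,t3)", "in(p3,t3)", "truck_at(t3,hub)"]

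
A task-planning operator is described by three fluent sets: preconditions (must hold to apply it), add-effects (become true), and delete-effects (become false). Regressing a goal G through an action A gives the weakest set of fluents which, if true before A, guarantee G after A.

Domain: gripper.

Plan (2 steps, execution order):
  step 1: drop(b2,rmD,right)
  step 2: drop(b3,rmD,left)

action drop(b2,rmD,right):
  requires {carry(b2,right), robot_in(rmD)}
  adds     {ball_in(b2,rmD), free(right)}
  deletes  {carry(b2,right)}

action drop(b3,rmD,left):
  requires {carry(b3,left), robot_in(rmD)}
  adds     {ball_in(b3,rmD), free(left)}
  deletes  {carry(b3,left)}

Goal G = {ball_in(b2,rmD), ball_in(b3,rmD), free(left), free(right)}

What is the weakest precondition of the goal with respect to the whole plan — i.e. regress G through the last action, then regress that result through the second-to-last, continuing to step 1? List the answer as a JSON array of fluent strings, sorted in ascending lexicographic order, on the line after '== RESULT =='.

Regress step by step:
  through step 2 (drop(b3,rmD,left)): drop {ball_in(b3,rmD), free(left)}, keep {ball_in(b2,rmD), free(right)}, require {carry(b3,left), robot_in(rmD)}
    → {ball_in(b2,rmD), carry(b3,left), free(right), robot_in(rmD)}
  through step 1 (drop(b2,rmD,right)): drop {ball_in(b2,rmD), free(right)}, keep {carry(b3,left), robot_in(rmD)}, require {carry(b2,right), robot_in(rmD)}
    → {carry(b2,right), carry(b3,left), robot_in(rmD)}

== RESULT ==
["carry(b2,right)", "carry(b3,left)", "robot_in(rmD)"]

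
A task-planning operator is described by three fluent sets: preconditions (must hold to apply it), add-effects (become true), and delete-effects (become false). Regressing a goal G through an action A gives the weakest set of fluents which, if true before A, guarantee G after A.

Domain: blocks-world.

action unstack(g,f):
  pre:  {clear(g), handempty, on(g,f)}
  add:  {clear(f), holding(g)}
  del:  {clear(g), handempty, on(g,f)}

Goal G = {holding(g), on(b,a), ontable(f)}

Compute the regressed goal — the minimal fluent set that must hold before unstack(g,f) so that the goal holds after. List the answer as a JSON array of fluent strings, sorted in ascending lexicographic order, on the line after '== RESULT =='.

Compute (G \ add) ∪ pre:
  G ∩ del = {}  (empty — regression defined)
  G \ add = {holding(g), on(b,a), ontable(f)} \ {clear(f), holding(g)} = {on(b,a), ontable(f)}
  ∪ pre   = {on(b,a), ontable(f)} ∪ {clear(g), handempty, on(g,f)}
          = {clear(g), handempty, on(b,a), on(g,f), ontable(f)}

== RESULT ==
["clear(g)", "handempty", "on(b,a)", "on(g,f)", "ontable(f)"]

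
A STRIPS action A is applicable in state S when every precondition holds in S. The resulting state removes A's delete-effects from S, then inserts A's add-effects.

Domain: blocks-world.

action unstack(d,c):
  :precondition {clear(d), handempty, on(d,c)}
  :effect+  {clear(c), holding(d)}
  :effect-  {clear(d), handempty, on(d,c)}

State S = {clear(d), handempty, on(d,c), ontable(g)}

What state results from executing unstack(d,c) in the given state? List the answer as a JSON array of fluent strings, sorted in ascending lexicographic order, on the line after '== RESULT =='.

Progress:
  pre ⊆ S: {clear(d), handempty, on(d,c)} ⊆ S  — applicable
  S \ del = {ontable(g)}
  ∪ add   = {clear(c), holding(d), ontable(g)}

== RESULT ==
["clear(c)", "holding(d)", "ontable(g)"]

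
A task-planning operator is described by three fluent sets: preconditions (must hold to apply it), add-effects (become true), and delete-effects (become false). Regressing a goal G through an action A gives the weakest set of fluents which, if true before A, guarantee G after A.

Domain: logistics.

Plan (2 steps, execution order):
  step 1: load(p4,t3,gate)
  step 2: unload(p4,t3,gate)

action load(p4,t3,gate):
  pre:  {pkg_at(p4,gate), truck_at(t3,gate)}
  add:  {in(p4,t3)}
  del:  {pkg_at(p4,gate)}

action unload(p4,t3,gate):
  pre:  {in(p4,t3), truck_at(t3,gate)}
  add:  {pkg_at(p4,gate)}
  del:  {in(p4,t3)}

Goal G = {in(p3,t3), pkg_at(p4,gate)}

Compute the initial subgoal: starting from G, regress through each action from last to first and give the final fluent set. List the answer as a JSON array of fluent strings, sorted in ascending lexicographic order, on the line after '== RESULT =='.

Regress step by step:
  through step 2 (unload(p4,t3,gate)): drop {pkg_at(p4,gate)}, keep {in(p3,t3)}, require {in(p4,t3), truck_at(t3,gate)}
    → {in(p3,t3), in(p4,t3), truck_at(t3,gate)}
  through step 1 (load(p4,t3,gate)): drop {in(p4,t3)}, keep {in(p3,t3), truck_at(t3,gate)}, require {pkg_at(p4,gate), truck_at(t3,gate)}
    → {in(p3,t3), pkg_at(p4,gate), truck_at(t3,gate)}

== RESULT ==
["in(p3,t3)", "pkg_at(p4,gate)", "truck_at(t3,gate)"]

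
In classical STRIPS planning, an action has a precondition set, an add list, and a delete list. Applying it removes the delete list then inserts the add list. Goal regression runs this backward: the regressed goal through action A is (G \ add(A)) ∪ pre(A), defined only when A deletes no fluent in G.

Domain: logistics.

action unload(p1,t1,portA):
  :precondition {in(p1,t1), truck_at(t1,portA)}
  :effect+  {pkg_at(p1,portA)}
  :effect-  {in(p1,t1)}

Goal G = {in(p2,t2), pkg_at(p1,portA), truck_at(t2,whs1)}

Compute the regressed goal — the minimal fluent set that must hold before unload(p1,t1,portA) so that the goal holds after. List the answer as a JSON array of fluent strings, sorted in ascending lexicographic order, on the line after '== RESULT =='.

Compute (G \ add) ∪ pre:
  G ∩ del = {}  (empty — regression defined)
  G \ add = {in(p2,t2), pkg_at(p1,portA), truck_at(t2,whs1)} \ {pkg_at(p1,portA)} = {in(p2,t2), truck_at(t2,whs1)}
  ∪ pre   = {in(p2,t2), truck_at(t2,whs1)} ∪ {in(p1,t1), truck_at(t1,portA)}
          = {in(p1,t1), in(p2,t2), truck_at(t1,portA), truck_at(t2,whs1)}

== RESULT ==
["in(p1,t1)", "in(p2,t2)", "truck_at(t1,portA)", "truck_at(t2,whs1)"]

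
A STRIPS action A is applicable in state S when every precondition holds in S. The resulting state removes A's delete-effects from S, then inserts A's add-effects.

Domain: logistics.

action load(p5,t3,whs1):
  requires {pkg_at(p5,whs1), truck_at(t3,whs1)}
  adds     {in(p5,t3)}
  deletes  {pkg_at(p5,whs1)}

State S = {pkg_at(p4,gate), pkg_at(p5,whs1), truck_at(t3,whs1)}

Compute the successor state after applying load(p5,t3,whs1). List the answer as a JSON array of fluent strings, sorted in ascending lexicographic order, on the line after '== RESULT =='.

Compute (S \ del) ∪ add:
  pre ⊆ S: {pkg_at(p5,whs1), truck_at(t3,whs1)} ⊆ S  — applicable
  S \ del = {pkg_at(p4,gate), truck_at(t3,whs1)}
  ∪ add   = {in(p5,t3), pkg_at(p4,gate), truck_at(t3,whs1)}

== RESULT ==
["in(p5,t3)", "pkg_at(p4,gate)", "truck_at(t3,whs1)"]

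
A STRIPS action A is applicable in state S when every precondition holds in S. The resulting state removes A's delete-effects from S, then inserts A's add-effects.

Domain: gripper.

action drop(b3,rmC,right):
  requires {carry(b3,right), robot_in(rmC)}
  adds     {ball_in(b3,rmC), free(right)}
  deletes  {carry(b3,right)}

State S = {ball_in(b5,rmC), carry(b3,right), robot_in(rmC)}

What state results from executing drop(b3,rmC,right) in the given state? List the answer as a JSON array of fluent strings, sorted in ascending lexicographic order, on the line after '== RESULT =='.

Compute (S \ del) ∪ add:
  pre ⊆ S: {carry(b3,right), robot_in(rmC)} ⊆ S  — applicable
  S \ del = {ball_in(b5,rmC), robot_in(rmC)}
  ∪ add   = {ball_in(b3,rmC), ball_in(b5,rmC), free(right), robot_in(rmC)}

== RESULT ==
["ball_in(b3,rmC)", "ball_in(b5,rmC)", "free(right)", "robot_in(rmC)"]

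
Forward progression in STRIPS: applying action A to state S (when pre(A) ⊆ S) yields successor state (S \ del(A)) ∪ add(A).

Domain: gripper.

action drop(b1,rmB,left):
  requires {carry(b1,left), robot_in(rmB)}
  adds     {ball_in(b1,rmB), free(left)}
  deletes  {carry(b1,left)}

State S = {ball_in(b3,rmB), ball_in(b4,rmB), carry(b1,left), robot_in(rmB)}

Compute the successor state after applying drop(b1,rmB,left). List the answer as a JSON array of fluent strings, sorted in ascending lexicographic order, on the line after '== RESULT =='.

Compute (S \ del) ∪ add:
  pre ⊆ S: {carry(b1,left), robot_in(rmB)} ⊆ S  — applicable
  S \ del = {ball_in(b3,rmB), ball_in(b4,rmB), robot_in(rmB)}
  ∪ add   = {ball_in(b1,rmB), ball_in(b3,rmB), ball_in(b4,rmB), free(left), robot_in(rmB)}

== RESULT ==
["ball_in(b1,rmB)", "ball_in(b3,rmB)", "ball_in(b4,rmB)", "free(left)", "robot_in(rmB)"]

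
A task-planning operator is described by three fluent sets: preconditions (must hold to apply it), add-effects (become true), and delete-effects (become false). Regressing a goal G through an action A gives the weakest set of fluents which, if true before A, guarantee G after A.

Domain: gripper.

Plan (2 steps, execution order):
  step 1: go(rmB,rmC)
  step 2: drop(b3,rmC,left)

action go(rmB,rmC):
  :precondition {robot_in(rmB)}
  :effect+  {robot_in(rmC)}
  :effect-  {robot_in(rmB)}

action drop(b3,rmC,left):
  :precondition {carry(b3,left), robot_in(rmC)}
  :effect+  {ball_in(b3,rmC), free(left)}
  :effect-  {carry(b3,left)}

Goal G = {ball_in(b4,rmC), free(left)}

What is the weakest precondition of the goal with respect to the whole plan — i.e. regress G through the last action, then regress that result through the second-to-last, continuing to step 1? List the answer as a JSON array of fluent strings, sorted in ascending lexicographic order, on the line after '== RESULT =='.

Regress step by step:
  through step 2 (drop(b3,rmC,left)): drop {free(left)}, keep {ball_in(b4,rmC)}, require {carry(b3,left), robot_in(rmC)}
    → {ball_in(b4,rmC), carry(b3,left), robot_in(rmC)}
  through step 1 (go(rmB,rmC)): drop {robot_in(rmC)}, keep {ball_in(b4,rmC), carry(b3,left)}, require {robot_in(rmB)}
    → {ball_in(b4,rmC), carry(b3,left), robot_in(rmB)}

== RESULT ==
["ball_in(b4,rmC)", "carry(b3,left)", "robot_in(rmB)"]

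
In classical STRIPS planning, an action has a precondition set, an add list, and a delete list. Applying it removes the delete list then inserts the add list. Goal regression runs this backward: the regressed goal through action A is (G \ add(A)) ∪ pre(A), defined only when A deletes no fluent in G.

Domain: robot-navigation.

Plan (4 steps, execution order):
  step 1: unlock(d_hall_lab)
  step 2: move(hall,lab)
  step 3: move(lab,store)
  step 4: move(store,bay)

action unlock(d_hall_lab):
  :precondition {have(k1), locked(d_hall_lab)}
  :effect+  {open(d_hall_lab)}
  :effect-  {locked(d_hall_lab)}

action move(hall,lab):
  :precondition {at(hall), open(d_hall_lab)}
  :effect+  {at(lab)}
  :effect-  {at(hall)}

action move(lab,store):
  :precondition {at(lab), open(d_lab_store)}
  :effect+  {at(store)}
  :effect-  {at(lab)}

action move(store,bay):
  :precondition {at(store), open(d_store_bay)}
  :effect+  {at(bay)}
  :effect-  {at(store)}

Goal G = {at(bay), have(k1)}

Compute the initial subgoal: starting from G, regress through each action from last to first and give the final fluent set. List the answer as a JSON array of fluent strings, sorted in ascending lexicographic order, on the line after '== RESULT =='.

Regress step by step:
  through step 4 (move(store,bay)): drop {at(bay)}, keep {have(k1)}, require {at(store), open(d_store_bay)}
    → {at(store), have(k1), open(d_store_bay)}
  through step 3 (move(lab,store)): drop {at(store)}, keep {have(k1), open(d_store_bay)}, require {at(lab), open(d_lab_store)}
    → {at(lab), have(k1), open(d_lab_store), open(d_store_bay)}
  through step 2 (move(hall,lab)): drop {at(lab)}, keep {have(k1), open(d_lab_store), open(d_store_bay)}, require {at(hall), open(d_hall_lab)}
    → {at(hall), have(k1), open(d_hall_lab), open(d_lab_store), open(d_store_bay)}
  through step 1 (unlock(d_hall_lab)): drop {open(d_hall_lab)}, keep {at(hall), have(k1), open(d_lab_store), open(d_store_bay)}, require {have(k1), locked(d_hall_lab)}
    → {at(hall), have(k1), locked(d_hall_lab), open(d_lab_store), open(d_store_bay)}

== RESULT ==
["at(hall)", "have(k1)", "locked(d_hall_lab)", "open(d_lab_store)", "open(d_store_bay)"]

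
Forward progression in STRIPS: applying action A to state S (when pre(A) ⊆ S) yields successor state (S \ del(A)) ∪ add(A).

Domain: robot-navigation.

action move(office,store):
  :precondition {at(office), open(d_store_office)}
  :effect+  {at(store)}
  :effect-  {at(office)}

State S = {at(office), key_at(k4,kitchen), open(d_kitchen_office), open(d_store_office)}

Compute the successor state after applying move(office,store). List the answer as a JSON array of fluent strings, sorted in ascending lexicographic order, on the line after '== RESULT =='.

Progress:
  pre ⊆ S: {at(office), open(d_store_office)} ⊆ S  — applicable
  S \ del = {key_at(k4,kitchen), open(d_kitchen_office), open(d_store_office)}
  ∪ add   = {at(store), key_at(k4,kitchen), open(d_kitchen_office), open(d_store_office)}

== RESULT ==
["at(store)", "key_at(k4,kitchen)", "open(d_kitchen_office)", "open(d_store_office)"]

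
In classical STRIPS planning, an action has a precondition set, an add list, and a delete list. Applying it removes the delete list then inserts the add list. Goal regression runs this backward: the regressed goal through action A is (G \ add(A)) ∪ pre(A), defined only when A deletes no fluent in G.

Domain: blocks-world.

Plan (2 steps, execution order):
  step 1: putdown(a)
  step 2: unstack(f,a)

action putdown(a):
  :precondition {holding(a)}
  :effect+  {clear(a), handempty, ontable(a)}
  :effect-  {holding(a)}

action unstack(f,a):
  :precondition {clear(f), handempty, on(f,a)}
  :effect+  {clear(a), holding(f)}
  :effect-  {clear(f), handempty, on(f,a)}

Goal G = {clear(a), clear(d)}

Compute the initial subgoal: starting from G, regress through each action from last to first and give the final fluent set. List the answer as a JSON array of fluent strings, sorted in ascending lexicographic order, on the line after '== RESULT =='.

Work backward from the goal:
  through step 2 (unstack(f,a)): drop {clear(a)}, keep {clear(d)}, require {clear(f), handempty, on(f,a)}
    → {clear(d), clear(f), handempty, on(f,a)}
  through step 1 (putdown(a)): drop {handempty}, keep {clear(d), clear(f), on(f,a)}, require {holding(a)}
    → {clear(d), clear(f), holding(a), on(f,a)}

== RESULT ==
["clear(d)", "clear(f)", "holding(a)", "on(f,a)"]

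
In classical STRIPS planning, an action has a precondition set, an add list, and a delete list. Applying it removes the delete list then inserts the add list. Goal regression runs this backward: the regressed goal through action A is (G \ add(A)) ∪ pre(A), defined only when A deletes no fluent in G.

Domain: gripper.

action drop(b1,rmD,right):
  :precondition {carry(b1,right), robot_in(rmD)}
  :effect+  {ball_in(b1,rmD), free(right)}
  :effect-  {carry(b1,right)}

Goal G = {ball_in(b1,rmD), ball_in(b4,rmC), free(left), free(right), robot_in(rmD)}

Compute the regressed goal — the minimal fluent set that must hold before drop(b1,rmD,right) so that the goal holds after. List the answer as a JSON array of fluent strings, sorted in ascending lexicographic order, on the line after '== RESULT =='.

Regress:
  G ∩ del = {}  (empty — regression defined)
  G \ add = {ball_in(b1,rmD), ball_in(b4,rmC), free(left), free(right), robot_in(rmD)} \ {ball_in(b1,rmD), free(right)} = {ball_in(b4,rmC), free(left), robot_in(rmD)}
  ∪ pre   = {ball_in(b4,rmC), free(left), robot_in(rmD)} ∪ {carry(b1,right), robot_in(rmD)}
          = {ball_in(b4,rmC), carry(b1,right), free(left), robot_in(rmD)}

== RESULT ==
["ball_in(b4,rmC)", "carry(b1,right)", "free(left)", "robot_in(rmD)"]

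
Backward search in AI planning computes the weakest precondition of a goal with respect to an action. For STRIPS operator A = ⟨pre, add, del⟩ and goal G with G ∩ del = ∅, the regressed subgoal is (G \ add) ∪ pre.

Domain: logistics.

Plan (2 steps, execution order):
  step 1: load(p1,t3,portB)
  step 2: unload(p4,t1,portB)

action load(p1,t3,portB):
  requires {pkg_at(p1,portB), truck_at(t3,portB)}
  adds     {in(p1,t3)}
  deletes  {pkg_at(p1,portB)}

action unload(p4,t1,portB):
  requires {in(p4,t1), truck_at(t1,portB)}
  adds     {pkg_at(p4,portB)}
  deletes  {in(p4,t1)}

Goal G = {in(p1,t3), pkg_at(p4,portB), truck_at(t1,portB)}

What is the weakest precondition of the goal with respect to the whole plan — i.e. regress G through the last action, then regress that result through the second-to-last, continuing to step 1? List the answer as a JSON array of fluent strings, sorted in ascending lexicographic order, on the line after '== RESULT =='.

Regress step by step:
  through step 2 (unload(p4,t1,portB)): drop {pkg_at(p4,portB)}, keep {in(p1,t3), truck_at(t1,portB)}, require {in(p4,t1), truck_at(t1,portB)}
    → {in(p1,t3), in(p4,t1), truck_at(t1,portB)}
  through step 1 (load(p1,t3,portB)): drop {in(p1,t3)}, keep {in(p4,t1), truck_at(t1,portB)}, require {pkg_at(p1,portB), truck_at(t3,portB)}
    → {in(p4,t1), pkg_at(p1,portB), truck_at(t1,portB), truck_at(t3,portB)}

== RESULT ==
["in(p4,t1)", "pkg_at(p1,portB)", "truck_at(t1,portB)", "truck_at(t3,portB)"]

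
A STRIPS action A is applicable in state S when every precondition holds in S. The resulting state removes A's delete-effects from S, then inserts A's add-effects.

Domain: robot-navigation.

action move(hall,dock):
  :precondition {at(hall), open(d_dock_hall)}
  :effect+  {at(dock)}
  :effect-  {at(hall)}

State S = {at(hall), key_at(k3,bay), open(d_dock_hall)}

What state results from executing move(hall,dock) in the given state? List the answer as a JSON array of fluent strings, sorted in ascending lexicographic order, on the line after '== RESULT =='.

Progress:
  pre ⊆ S: {at(hall), open(d_dock_hall)} ⊆ S  — applicable
  S \ del = {key_at(k3,bay), open(d_dock_hall)}
  ∪ add   = {at(dock), key_at(k3,bay), open(d_dock_hall)}

== RESULT ==
["at(dock)", "key_at(k3,bay)", "open(d_dock_hall)"]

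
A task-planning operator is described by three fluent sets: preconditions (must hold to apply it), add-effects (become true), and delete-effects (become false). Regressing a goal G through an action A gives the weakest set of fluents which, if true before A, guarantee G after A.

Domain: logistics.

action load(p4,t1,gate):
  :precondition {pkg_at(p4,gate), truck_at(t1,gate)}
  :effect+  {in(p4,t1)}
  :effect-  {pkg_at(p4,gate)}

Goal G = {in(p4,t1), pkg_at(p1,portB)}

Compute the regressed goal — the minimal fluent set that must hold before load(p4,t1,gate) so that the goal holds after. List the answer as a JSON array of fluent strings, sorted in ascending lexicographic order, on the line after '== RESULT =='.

Compute (G \ add) ∪ pre:
  G ∩ del = {}  (empty — regression defined)
  G \ add = {in(p4,t1), pkg_at(p1,portB)} \ {in(p4,t1)} = {pkg_at(p1,portB)}
  ∪ pre   = {pkg_at(p1,portB)} ∪ {pkg_at(p4,gate), truck_at(t1,gate)}
          = {pkg_at(p1,portB), pkg_at(p4,gate), truck_at(t1,gate)}

== RESULT ==
["pkg_at(p1,portB)", "pkg_at(p4,gate)", "truck_at(t1,gate)"]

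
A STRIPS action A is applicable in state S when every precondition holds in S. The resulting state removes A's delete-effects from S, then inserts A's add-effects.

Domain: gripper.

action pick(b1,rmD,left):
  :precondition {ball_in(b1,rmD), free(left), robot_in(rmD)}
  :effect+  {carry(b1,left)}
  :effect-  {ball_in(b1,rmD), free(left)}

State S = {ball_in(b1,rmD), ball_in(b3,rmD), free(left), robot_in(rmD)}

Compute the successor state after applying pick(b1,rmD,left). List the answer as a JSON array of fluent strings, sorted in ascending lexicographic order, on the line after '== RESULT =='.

Compute (S \ del) ∪ add:
  pre ⊆ S: {ball_in(b1,rmD), free(left), robot_in(rmD)} ⊆ S  — applicable
  S \ del = {ball_in(b3,rmD), robot_in(rmD)}
  ∪ add   = {ball_in(b3,rmD), carry(b1,left), robot_in(rmD)}

== RESULT ==
["ball_in(b3,rmD)", "carry(b1,left)", "robot_in(rmD)"]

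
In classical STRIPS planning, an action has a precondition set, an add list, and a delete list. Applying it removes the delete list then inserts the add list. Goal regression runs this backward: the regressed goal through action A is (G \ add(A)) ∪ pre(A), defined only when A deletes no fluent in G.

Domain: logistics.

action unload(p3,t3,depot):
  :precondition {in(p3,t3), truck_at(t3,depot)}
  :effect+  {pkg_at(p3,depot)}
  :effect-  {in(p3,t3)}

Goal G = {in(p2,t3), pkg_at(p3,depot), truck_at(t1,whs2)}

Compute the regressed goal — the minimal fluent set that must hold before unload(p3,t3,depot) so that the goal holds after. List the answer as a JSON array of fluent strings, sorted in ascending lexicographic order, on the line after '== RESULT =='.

Compute (G \ add) ∪ pre:
  G ∩ del = {}  (empty — regression defined)
  G \ add = {in(p2,t3), pkg_at(p3,depot), truck_at(t1,whs2)} \ {pkg_at(p3,depot)} = {in(p2,t3), truck_at(t1,whs2)}
  ∪ pre   = {in(p2,t3), truck_at(t1,whs2)} ∪ {in(p3,t3), truck_at(t3,depot)}
          = {in(p2,t3), in(p3,t3), truck_at(t1,whs2), truck_at(t3,depot)}

== RESULT ==
["in(p2,t3)", "in(p3,t3)", "truck_at(t1,whs2)", "truck_at(t3,depot)"]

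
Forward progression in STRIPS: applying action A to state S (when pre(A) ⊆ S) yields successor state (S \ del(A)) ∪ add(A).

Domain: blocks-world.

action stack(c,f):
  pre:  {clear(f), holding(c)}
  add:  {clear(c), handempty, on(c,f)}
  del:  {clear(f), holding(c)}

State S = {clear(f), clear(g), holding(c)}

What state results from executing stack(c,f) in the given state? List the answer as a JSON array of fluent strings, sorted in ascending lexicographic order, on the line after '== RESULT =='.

Progress:
  pre ⊆ S: {clear(f), holding(c)} ⊆ S  — applicable
  S \ del = {clear(g)}
  ∪ add   = {clear(c), clear(g), handempty, on(c,f)}

== RESULT ==
["clear(c)", "clear(g)", "handempty", "on(c,f)"]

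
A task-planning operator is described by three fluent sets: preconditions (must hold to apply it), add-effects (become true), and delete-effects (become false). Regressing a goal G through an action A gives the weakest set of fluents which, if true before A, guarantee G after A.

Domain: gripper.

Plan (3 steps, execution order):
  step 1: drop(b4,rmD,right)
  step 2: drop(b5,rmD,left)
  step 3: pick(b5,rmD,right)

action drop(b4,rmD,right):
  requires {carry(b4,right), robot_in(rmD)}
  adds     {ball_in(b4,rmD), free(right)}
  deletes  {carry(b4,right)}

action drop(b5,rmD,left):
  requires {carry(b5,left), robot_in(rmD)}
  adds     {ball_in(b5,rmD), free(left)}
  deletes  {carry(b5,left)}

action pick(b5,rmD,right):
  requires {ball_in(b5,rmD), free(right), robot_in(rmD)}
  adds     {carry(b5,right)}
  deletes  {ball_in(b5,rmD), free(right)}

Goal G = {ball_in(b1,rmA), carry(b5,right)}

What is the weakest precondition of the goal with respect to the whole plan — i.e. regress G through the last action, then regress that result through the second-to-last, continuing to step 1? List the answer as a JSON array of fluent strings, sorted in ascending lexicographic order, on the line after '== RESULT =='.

Work backward from the goal:
  through step 3 (pick(b5,rmD,right)): drop {carry(b5,right)}, keep {ball_in(b1,rmA)}, require {ball_in(b5,rmD), free(right), robot_in(rmD)}
    → {ball_in(b1,rmA), ball_in(b5,rmD), free(right), robot_in(rmD)}
  through step 2 (drop(b5,rmD,left)): drop {ball_in(b5,rmD)}, keep {ball_in(b1,rmA), free(right), robot_in(rmD)}, require {carry(b5,left), robot_in(rmD)}
    → {ball_in(b1,rmA), carry(b5,left), free(right), robot_in(rmD)}
  through step 1 (drop(b4,rmD,right)): drop {free(right)}, keep {ball_in(b1,rmA), carry(b5,left), robot_in(rmD)}, require {carry(b4,right), robot_in(rmD)}
    → {ball_in(b1,rmA), carry(b4,right), carry(b5,left), robot_in(rmD)}

== RESULT ==
["ball_in(b1,rmA)", "carry(b4,right)", "carry(b5,left)", "robot_in(rmD)"]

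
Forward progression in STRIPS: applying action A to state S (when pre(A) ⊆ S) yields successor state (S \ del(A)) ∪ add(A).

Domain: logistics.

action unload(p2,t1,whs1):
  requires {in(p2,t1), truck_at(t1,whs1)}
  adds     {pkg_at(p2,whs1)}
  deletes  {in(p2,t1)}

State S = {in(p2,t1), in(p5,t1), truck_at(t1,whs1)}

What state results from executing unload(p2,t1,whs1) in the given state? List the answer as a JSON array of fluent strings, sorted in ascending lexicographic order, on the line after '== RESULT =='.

Compute (S \ del) ∪ add:
  pre ⊆ S: {in(p2,t1), truck_at(t1,whs1)} ⊆ S  — applicable
  S \ del = {in(p5,t1), truck_at(t1,whs1)}
  ∪ add   = {in(p5,t1), pkg_at(p2,whs1), truck_at(t1,whs1)}

== RESULT ==
["in(p5,t1)", "pkg_at(p2,whs1)", "truck_at(t1,whs1)"]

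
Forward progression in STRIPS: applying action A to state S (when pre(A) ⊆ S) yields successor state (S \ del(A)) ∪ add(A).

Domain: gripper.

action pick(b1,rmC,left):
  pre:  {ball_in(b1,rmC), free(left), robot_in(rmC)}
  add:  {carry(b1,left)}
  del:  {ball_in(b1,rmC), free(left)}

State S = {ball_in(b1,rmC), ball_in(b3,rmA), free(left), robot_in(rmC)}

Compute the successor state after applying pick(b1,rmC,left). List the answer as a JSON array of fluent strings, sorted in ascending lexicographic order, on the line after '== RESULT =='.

Progress:
  pre ⊆ S: {ball_in(b1,rmC), free(left), robot_in(rmC)} ⊆ S  — applicable
  S \ del = {ball_in(b3,rmA), robot_in(rmC)}
  ∪ add   = {ball_in(b3,rmA), carry(b1,left), robot_in(rmC)}

== RESULT ==
["ball_in(b3,rmA)", "carry(b1,left)", "robot_in(rmC)"]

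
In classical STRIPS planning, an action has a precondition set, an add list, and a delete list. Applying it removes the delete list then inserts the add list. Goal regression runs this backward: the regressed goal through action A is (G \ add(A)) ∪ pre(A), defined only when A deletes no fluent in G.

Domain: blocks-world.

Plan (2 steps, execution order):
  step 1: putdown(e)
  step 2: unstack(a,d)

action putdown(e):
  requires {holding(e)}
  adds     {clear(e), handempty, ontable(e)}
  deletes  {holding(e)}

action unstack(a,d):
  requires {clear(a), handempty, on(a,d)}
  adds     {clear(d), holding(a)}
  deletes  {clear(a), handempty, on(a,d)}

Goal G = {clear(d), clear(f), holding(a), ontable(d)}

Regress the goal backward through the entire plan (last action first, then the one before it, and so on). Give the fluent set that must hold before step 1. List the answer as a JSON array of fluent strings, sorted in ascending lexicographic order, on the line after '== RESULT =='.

Regress step by step:
  through step 2 (unstack(a,d)): drop {clear(d), holding(a)}, keep {clear(f), ontable(d)}, require {clear(a), handempty, on(a,d)}
    → {clear(a), clear(f), handempty, on(a,d), ontable(d)}
  through step 1 (putdown(e)): drop {handempty}, keep {clear(a), clear(f), on(a,d), ontable(d)}, require {holding(e)}
    → {clear(a), clear(f), holding(e), on(a,d), ontable(d)}

== RESULT ==
["clear(a)", "clear(f)", "holding(e)", "on(a,d)", "ontable(d)"]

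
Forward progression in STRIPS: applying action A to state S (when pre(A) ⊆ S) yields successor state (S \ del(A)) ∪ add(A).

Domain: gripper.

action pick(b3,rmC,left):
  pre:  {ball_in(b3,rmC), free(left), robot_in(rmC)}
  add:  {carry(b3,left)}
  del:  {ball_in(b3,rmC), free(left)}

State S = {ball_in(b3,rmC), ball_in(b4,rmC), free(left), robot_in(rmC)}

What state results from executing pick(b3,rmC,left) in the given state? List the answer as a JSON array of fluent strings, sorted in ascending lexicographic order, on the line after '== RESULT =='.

Progress:
  pre ⊆ S: {ball_in(b3,rmC), free(left), robot_in(rmC)} ⊆ S  — applicable
  S \ del = {ball_in(b4,rmC), robot_in(rmC)}
  ∪ add   = {ball_in(b4,rmC), carry(b3,left), robot_in(rmC)}

== RESULT ==
["ball_in(b4,rmC)", "carry(b3,left)", "robot_in(rmC)"]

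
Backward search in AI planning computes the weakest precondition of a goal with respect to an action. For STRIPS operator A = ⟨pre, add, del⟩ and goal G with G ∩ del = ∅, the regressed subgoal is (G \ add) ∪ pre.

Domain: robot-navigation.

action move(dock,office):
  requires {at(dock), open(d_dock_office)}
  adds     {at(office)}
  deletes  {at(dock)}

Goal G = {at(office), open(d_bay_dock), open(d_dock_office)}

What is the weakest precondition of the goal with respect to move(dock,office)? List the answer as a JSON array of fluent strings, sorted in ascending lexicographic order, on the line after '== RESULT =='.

Regress:
  G ∩ del = {}  (empty — regression defined)
  G \ add = {at(office), open(d_bay_dock), open(d_dock_office)} \ {at(office)} = {open(d_bay_dock), open(d_dock_office)}
  ∪ pre   = {open(d_bay_dock), open(d_dock_office)} ∪ {at(dock), open(d_dock_office)}
          = {at(dock), open(d_bay_dock), open(d_dock_office)}

== RESULT ==
["at(dock)", "open(d_bay_dock)", "open(d_dock_office)"]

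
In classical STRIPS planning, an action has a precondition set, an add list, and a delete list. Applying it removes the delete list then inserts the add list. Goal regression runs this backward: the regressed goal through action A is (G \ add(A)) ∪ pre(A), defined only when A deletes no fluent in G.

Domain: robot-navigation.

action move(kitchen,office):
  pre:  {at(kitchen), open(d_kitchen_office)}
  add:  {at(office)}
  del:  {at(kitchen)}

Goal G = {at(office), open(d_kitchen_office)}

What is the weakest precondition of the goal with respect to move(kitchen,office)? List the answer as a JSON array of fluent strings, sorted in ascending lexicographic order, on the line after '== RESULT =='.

Regress:
  G ∩ del = {}  (empty — regression defined)
  G \ add = {at(office), open(d_kitchen_office)} \ {at(office)} = {open(d_kitchen_office)}
  ∪ pre   = {open(d_kitchen_office)} ∪ {at(kitchen), open(d_kitchen_office)}
          = {at(kitchen), open(d_kitchen_office)}

== RESULT ==
["at(kitchen)", "open(d_kitchen_office)"]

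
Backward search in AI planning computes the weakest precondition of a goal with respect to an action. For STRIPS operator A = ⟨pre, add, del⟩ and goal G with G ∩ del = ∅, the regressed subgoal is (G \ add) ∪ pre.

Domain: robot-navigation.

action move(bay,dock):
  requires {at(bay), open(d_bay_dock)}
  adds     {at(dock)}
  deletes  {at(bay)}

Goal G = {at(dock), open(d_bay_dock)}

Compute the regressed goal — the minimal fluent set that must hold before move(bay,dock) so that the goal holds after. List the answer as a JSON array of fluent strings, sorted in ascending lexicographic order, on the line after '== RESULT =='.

Compute (G \ add) ∪ pre:
  G ∩ del = {}  (empty — regression defined)
  G \ add = {at(dock), open(d_bay_dock)} \ {at(dock)} = {open(d_bay_dock)}
  ∪ pre   = {open(d_bay_dock)} ∪ {at(bay), open(d_bay_dock)}
          = {at(bay), open(d_bay_dock)}

== RESULT ==
["at(bay)", "open(d_bay_dock)"]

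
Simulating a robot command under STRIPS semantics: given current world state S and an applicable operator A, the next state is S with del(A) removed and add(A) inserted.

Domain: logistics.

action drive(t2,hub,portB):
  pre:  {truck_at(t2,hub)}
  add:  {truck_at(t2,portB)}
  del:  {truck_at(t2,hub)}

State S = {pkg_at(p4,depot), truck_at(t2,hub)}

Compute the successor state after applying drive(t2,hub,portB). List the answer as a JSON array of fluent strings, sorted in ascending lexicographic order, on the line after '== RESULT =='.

Progress:
  pre ⊆ S: {truck_at(t2,hub)} ⊆ S  — applicable
  S \ del = {pkg_at(p4,depot)}
  ∪ add   = {pkg_at(p4,depot), truck_at(t2,portB)}

== RESULT ==
["pkg_at(p4,depot)", "truck_at(t2,portB)"]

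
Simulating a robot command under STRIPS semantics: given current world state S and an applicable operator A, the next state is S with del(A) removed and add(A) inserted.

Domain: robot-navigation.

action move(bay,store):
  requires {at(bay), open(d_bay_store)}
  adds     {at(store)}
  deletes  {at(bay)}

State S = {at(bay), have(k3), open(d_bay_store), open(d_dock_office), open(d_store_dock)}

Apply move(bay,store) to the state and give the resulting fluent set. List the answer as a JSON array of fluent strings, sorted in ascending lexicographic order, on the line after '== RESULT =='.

Compute (S \ del) ∪ add:
  pre ⊆ S: {at(bay), open(d_bay_store)} ⊆ S  — applicable
  S \ del = {have(k3), open(d_bay_store), open(d_dock_office), open(d_store_dock)}
  ∪ add   = {at(store), have(k3), open(d_bay_store), open(d_dock_office), open(d_store_dock)}

== RESULT ==
["at(store)", "have(k3)", "open(d_bay_store)", "open(d_dock_office)", "open(d_store_dock)"]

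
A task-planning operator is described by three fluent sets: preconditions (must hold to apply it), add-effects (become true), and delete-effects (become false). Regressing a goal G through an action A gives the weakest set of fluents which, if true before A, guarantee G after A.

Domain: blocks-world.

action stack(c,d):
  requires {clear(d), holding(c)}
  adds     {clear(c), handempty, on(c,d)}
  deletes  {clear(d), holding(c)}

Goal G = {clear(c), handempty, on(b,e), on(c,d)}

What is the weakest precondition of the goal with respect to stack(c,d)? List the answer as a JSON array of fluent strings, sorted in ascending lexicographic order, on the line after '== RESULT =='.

Regress:
  G ∩ del = {}  (empty — regression defined)
  G \ add = {clear(c), handempty, on(b,e), on(c,d)} \ {clear(c), handempty, on(c,d)} = {on(b,e)}
  ∪ pre   = {on(b,e)} ∪ {clear(d), holding(c)}
          = {clear(d), holding(c), on(b,e)}

== RESULT ==
["clear(d)", "holding(c)", "on(b,e)"]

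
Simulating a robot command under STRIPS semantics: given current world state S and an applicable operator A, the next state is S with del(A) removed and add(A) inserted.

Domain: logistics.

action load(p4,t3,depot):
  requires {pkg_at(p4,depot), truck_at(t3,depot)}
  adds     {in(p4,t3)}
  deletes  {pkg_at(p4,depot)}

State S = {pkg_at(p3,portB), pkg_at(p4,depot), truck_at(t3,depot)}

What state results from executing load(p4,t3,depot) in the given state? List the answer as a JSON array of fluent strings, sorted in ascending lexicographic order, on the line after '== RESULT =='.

Progress:
  pre ⊆ S: {pkg_at(p4,depot), truck_at(t3,depot)} ⊆ S  — applicable
  S \ del = {pkg_at(p3,portB), truck_at(t3,depot)}
  ∪ add   = {in(p4,t3), pkg_at(p3,portB), truck_at(t3,depot)}

== RESULT ==
["in(p4,t3)", "pkg_at(p3,portB)", "truck_at(t3,depot)"]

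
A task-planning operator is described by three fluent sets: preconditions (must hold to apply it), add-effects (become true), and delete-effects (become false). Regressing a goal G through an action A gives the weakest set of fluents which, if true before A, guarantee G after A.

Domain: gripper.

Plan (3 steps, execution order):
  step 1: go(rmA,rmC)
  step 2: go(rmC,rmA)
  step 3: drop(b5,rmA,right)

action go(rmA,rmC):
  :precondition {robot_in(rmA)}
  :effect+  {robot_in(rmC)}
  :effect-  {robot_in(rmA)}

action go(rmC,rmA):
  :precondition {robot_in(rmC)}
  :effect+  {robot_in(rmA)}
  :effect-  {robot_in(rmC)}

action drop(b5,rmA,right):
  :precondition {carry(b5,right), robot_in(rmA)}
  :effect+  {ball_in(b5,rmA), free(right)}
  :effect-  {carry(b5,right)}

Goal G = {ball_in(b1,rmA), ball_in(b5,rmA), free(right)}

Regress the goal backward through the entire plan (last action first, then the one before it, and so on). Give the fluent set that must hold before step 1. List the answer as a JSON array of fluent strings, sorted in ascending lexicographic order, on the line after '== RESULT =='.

Regress step by step:
  through step 3 (drop(b5,rmA,right)): drop {ball_in(b5,rmA), free(right)}, keep {ball_in(b1,rmA)}, require {carry(b5,right), robot_in(rmA)}
    → {ball_in(b1,rmA), carry(b5,right), robot_in(rmA)}
  through step 2 (go(rmC,rmA)): drop {robot_in(rmA)}, keep {ball_in(b1,rmA), carry(b5,right)}, require {robot_in(rmC)}
    → {ball_in(b1,rmA), carry(b5,right), robot_in(rmC)}
  through step 1 (go(rmA,rmC)): drop {robot_in(rmC)}, keep {ball_in(b1,rmA), carry(b5,right)}, require {robot_in(rmA)}
    → {ball_in(b1,rmA), carry(b5,right), robot_in(rmA)}

== RESULT ==
["ball_in(b1,rmA)", "carry(b5,right)", "robot_in(rmA)"]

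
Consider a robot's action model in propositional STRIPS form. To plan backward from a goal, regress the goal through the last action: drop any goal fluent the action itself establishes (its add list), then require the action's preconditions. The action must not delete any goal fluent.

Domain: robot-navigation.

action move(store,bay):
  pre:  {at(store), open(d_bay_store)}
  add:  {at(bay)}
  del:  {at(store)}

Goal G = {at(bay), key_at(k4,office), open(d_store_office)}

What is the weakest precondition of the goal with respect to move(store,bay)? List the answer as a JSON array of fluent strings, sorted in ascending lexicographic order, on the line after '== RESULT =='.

Compute (G \ add) ∪ pre:
  G ∩ del = {}  (empty — regression defined)
  G \ add = {at(bay), key_at(k4,office), open(d_store_office)} \ {at(bay)} = {key_at(k4,office), open(d_store_office)}
  ∪ pre   = {key_at(k4,office), open(d_store_office)} ∪ {at(store), open(d_bay_store)}
          = {at(store), key_at(k4,office), open(d_bay_store), open(d_store_office)}

== RESULT ==
["at(store)", "key_at(k4,office)", "open(d_bay_store)", "open(d_store_office)"]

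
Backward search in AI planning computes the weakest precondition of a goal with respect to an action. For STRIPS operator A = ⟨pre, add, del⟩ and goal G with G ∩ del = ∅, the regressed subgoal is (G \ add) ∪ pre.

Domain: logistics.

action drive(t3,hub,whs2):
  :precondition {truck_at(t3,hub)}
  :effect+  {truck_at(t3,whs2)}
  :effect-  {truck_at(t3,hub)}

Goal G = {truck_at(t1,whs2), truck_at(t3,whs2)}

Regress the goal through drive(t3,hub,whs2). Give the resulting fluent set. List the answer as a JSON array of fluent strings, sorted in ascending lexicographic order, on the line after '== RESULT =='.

Regress:
  G ∩ del = {}  (empty — regression defined)
  G \ add = {truck_at(t1,whs2), truck_at(t3,whs2)} \ {truck_at(t3,whs2)} = {truck_at(t1,whs2)}
  ∪ pre   = {truck_at(t1,whs2)} ∪ {truck_at(t3,hub)}
          = {truck_at(t1,whs2), truck_at(t3,hub)}

== RESULT ==
["truck_at(t1,whs2)", "truck_at(t3,hub)"]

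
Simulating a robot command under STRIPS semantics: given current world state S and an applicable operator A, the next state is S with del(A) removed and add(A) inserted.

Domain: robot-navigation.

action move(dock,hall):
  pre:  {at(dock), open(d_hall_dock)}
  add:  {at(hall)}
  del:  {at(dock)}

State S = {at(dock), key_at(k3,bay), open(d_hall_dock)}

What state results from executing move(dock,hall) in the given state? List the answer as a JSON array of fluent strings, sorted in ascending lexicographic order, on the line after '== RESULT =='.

Compute (S \ del) ∪ add:
  pre ⊆ S: {at(dock), open(d_hall_dock)} ⊆ S  — applicable
  S \ del = {key_at(k3,bay), open(d_hall_dock)}
  ∪ add   = {at(hall), key_at(k3,bay), open(d_hall_dock)}

== RESULT ==
["at(hall)", "key_at(k3,bay)", "open(d_hall_dock)"]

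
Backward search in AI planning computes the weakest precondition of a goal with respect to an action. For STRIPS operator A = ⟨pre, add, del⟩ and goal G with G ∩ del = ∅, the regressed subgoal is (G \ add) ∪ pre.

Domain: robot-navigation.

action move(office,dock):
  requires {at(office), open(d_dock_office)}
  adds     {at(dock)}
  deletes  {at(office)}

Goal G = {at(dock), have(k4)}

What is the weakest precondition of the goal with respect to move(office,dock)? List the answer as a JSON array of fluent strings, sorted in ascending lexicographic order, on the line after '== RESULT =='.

Compute (G \ add) ∪ pre:
  G ∩ del = {}  (empty — regression defined)
  G \ add = {at(dock), have(k4)} \ {at(dock)} = {have(k4)}
  ∪ pre   = {have(k4)} ∪ {at(office), open(d_dock_office)}
          = {at(office), have(k4), open(d_dock_office)}

== RESULT ==
["at(office)", "have(k4)", "open(d_dock_office)"]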